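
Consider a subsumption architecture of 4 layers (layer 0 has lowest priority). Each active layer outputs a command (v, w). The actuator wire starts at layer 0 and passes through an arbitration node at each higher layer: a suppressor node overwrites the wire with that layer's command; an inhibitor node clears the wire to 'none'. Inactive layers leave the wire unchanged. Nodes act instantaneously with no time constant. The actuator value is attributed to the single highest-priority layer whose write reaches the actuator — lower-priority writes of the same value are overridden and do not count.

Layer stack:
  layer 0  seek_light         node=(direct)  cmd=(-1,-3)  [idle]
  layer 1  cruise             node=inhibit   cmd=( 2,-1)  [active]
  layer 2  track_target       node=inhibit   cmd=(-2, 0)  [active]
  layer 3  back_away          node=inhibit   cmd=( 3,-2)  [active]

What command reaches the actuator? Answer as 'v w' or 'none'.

none

L0 seek_light: idle → wire = none
L1 cruise: active, inhibitor → wire = none
L2 track_target: active, inhibitor → wire = none
L3 back_away: active, inhibitor → wire = none
actuator = none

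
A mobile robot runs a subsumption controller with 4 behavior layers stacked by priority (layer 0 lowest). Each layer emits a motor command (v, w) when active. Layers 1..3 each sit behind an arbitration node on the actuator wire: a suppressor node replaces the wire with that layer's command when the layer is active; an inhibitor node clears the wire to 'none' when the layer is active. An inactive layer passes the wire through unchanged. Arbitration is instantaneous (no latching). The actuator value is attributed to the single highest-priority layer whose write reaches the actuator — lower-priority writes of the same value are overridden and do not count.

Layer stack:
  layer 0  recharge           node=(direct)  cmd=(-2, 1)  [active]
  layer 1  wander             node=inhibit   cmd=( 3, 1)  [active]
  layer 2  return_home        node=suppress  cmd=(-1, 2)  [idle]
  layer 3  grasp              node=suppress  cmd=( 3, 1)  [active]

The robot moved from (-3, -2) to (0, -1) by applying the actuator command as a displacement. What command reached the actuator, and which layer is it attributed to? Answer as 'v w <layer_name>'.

displacement = (0, -1) − (-3, -2) = (3, 1)
[0] recharge on; wire := (-2, 1)
[1] wander on (inhibit); wire := none
[2] return_home off; pass none
[3] grasp on (suppress); wire := (3, 1)
output (3, 1) — from layer 3 (grasp)

3 1 grasp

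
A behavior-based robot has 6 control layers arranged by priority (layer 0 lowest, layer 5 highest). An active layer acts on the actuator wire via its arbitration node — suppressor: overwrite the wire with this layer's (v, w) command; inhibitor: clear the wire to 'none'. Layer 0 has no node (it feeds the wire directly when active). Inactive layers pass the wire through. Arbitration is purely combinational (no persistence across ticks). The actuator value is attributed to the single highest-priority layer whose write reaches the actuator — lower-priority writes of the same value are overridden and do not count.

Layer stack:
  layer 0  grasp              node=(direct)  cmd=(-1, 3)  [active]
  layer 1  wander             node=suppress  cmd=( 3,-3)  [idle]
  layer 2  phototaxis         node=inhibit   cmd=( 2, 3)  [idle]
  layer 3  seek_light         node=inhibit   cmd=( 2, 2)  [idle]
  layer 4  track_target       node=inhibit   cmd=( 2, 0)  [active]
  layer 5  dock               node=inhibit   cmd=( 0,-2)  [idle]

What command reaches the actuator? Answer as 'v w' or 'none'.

[0] grasp on; wire := (-1, 3)
[1] wander off; pass (-1, 3)
[2] phototaxis off; pass (-1, 3)
[3] seek_light off; pass (-1, 3)
[4] track_target on (inhibit); wire := none
[5] dock off; pass none
output none

none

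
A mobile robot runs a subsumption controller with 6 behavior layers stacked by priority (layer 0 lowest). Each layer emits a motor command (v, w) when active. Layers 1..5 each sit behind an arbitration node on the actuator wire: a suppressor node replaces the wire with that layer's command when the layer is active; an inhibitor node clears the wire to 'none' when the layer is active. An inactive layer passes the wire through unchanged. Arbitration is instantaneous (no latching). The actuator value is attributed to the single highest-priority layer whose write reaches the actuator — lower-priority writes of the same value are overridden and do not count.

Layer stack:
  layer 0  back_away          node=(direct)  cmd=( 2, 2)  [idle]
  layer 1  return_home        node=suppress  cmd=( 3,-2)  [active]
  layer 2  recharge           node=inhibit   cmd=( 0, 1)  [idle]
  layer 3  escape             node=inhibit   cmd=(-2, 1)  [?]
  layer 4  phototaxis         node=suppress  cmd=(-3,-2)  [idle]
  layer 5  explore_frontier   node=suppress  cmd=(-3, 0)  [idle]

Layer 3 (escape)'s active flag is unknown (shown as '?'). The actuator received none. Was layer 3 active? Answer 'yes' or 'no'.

If layer 3 is active=yes:
  actuator would be none
If layer 3 is active=no:
  actuator would be (3, -2)
Observed none, so layer 3 was active.

yes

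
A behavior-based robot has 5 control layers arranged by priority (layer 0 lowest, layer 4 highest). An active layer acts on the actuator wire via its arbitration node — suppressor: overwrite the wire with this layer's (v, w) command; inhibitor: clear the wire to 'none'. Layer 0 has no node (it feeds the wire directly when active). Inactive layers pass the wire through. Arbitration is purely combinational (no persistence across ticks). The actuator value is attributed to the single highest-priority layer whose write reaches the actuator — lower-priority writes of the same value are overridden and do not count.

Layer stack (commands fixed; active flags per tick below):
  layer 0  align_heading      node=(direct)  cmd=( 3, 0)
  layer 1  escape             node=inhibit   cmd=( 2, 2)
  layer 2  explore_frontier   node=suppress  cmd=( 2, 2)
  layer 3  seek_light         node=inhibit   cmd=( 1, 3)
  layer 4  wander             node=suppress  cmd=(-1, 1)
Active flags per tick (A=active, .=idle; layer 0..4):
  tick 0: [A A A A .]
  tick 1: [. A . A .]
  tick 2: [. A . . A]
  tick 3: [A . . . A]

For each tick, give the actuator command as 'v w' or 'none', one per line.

tick 0:
  L0 align_heading: active, feeds wire = (3, 0)
  L1 escape: active, inhibitor → wire = none
  L2 explore_frontier: active, suppressor → wire = (2, 2)
  L3 seek_light: active, inhibitor → wire = none
  L4 wander: idle → wire stays none
  actuator = none
tick 1:
  L0 align_heading: idle → wire = none
  L1 escape: active, inhibitor → wire = none
  L2 explore_frontier: idle → wire stays none
  L3 seek_light: active, inhibitor → wire = none
  L4 wander: idle → wire stays none
  actuator = none
tick 2:
  L0 align_heading: idle → wire = none
  L1 escape: active, inhibitor → wire = none
  L2 explore_frontier: idle → wire stays none
  L3 seek_light: idle → wire stays none
  L4 wander: active, suppressor → wire = (-1, 1)
  actuator = (-1, 1)
tick 3:
  L0 align_heading: active, feeds wire = (3, 0)
  L1 escape: idle → wire stays (3, 0)
  L2 explore_frontier: idle → wire stays (3, 0)
  L3 seek_light: idle → wire stays (3, 0)
  L4 wander: active, suppressor → wire = (-1, 1)
  actuator = (-1, 1)

none
none
-1 1
-1 1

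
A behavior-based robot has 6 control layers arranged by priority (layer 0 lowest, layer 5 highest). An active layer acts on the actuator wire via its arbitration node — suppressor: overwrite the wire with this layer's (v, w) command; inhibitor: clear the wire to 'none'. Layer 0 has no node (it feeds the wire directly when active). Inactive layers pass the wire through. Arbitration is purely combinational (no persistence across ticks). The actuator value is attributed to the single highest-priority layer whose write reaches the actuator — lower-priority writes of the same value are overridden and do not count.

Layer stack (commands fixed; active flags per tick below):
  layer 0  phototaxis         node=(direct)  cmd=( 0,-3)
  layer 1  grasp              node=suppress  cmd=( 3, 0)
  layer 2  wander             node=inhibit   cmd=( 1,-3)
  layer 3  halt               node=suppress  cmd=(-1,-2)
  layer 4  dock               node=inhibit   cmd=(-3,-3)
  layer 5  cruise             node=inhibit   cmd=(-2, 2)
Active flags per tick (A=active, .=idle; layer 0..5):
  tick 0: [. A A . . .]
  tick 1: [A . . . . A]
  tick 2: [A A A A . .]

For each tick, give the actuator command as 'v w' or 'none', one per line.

none
none
-1 -2

tick 0:
  [0] phototaxis off; wire := none
  [1] grasp on (suppress); wire := (3, 0)
  [2] wander on (inhibit); wire := none
  [3] halt off; pass none
  [4] dock off; pass none
  [5] cruise off; pass none
  output none
tick 1:
  [0] phototaxis on; wire := (0, -3)
  [1] grasp off; pass (0, -3)
  [2] wander off; pass (0, -3)
  [3] halt off; pass (0, -3)
  [4] dock off; pass (0, -3)
  [5] cruise on (inhibit); wire := none
  output none
tick 2:
  [0] phototaxis on; wire := (0, -3)
  [1] grasp on (suppress); wire := (3, 0)
  [2] wander on (inhibit); wire := none
  [3] halt on (suppress); wire := (-1, -2)
  [4] dock off; pass (-1, -2)
  [5] cruise off; pass (-1, -2)
  output (-1, -2)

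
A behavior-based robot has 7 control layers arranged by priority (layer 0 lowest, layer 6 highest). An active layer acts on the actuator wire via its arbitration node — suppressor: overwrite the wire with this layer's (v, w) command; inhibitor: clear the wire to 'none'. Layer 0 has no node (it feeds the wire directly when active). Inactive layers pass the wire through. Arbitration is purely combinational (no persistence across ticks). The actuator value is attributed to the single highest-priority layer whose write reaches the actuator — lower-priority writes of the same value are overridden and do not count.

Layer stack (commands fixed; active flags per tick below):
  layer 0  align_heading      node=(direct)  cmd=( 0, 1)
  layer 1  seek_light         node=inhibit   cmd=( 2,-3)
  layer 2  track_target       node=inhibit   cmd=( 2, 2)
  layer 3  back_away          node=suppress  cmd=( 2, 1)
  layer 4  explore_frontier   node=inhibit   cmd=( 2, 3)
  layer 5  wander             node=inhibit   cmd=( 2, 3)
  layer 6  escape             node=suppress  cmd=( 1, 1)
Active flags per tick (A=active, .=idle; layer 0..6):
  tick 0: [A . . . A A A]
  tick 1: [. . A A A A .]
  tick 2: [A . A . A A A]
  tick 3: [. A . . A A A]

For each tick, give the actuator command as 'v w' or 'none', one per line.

1 1
none
1 1
1 1

tick 0:
  [0] align_heading on; wire := (0, 1)
  [1] seek_light off; pass (0, 1)
  [2] track_target off; pass (0, 1)
  [3] back_away off; pass (0, 1)
  [4] explore_frontier on (inhibit); wire := none
  [5] wander on (inhibit); wire := none
  [6] escape on (suppress); wire := (1, 1)
  output (1, 1)
tick 1:
  [0] align_heading off; wire := none
  [1] seek_light off; pass none
  [2] track_target on (inhibit); wire := none
  [3] back_away on (suppress); wire := (2, 1)
  [4] explore_frontier on (inhibit); wire := none
  [5] wander on (inhibit); wire := none
  [6] escape off; pass none
  output none
tick 2:
  [0] align_heading on; wire := (0, 1)
  [1] seek_light off; pass (0, 1)
  [2] track_target on (inhibit); wire := none
  [3] back_away off; pass none
  [4] explore_frontier on (inhibit); wire := none
  [5] wander on (inhibit); wire := none
  [6] escape on (suppress); wire := (1, 1)
  output (1, 1)
tick 3:
  [0] align_heading off; wire := none
  [1] seek_light on (inhibit); wire := none
  [2] track_target off; pass none
  [3] back_away off; pass none
  [4] explore_frontier on (inhibit); wire := none
  [5] wander on (inhibit); wire := none
  [6] escape on (suppress); wire := (1, 1)
  output (1, 1)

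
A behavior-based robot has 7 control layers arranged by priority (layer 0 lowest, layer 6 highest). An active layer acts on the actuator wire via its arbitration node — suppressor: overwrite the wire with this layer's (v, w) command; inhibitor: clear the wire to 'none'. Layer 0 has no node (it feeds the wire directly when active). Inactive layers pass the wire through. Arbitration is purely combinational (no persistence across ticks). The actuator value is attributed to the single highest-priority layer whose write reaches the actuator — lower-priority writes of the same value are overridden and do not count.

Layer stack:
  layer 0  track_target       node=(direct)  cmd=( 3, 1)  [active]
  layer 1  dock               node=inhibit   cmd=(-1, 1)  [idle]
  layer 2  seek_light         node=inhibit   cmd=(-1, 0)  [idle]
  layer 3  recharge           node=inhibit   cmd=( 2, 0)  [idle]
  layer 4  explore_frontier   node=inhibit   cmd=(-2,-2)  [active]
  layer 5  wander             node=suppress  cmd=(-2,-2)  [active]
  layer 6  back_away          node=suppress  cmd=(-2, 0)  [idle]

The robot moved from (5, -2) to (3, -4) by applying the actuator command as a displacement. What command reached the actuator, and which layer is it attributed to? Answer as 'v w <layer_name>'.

-2 -2 wander

displacement = (3, -4) − (5, -2) = (-2, -2)
layer 0 (track_target) active — direct: (3, 1)
layer 1 (dock) idle — unchanged: (3, 1)
layer 2 (seek_light) idle — unchanged: (3, 1)
layer 3 (recharge) idle — unchanged: (3, 1)
layer 4 (explore_frontier) active — inhibits: none
layer 5 (wander) active — suppresses: (-2, -2)
layer 6 (back_away) idle — unchanged: (-2, -2)
→ actuator (-2, -2) — from layer 5 (wander)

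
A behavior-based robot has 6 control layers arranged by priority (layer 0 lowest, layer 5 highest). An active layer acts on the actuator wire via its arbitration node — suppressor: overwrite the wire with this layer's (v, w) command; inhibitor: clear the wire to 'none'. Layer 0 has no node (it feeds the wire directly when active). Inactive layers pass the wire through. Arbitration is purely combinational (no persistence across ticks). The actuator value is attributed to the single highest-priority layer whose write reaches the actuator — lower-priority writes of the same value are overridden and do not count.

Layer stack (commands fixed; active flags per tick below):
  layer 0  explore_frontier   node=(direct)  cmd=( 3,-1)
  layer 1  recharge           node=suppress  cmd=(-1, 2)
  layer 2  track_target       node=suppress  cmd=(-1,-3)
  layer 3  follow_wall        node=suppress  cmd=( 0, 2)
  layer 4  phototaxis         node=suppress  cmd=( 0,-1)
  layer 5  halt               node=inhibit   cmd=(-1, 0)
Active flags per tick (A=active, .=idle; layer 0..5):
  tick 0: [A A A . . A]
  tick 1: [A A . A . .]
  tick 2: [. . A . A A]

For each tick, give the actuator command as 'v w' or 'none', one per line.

none
0 2
none

tick 0:
  [0] explore_frontier on; wire := (3, -1)
  [1] recharge on (suppress); wire := (-1, 2)
  [2] track_target on (suppress); wire := (-1, -3)
  [3] follow_wall off; pass (-1, -3)
  [4] phototaxis off; pass (-1, -3)
  [5] halt on (inhibit); wire := none
  output none
tick 1:
  [0] explore_frontier on; wire := (3, -1)
  [1] recharge on (suppress); wire := (-1, 2)
  [2] track_target off; pass (-1, 2)
  [3] follow_wall on (suppress); wire := (0, 2)
  [4] phototaxis off; pass (0, 2)
  [5] halt off; pass (0, 2)
  output (0, 2)
tick 2:
  [0] explore_frontier off; wire := none
  [1] recharge off; pass none
  [2] track_target on (suppress); wire := (-1, -3)
  [3] follow_wall off; pass (-1, -3)
  [4] phototaxis on (suppress); wire := (0, -1)
  [5] halt on (inhibit); wire := none
  output none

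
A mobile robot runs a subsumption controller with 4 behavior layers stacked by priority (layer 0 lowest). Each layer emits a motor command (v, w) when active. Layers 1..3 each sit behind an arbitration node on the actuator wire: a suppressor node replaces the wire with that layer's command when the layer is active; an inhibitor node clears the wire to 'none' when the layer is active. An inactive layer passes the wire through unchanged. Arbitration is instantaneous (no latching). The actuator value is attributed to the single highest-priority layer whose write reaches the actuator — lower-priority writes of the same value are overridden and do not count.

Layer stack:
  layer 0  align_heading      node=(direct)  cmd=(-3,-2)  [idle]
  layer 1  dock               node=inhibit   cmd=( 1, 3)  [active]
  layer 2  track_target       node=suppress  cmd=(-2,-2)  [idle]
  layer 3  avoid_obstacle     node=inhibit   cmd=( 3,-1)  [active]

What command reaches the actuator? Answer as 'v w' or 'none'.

none

[0] align_heading off; wire := none
[1] dock on (inhibit); wire := none
[2] track_target off; pass none
[3] avoid_obstacle on (inhibit); wire := none
output none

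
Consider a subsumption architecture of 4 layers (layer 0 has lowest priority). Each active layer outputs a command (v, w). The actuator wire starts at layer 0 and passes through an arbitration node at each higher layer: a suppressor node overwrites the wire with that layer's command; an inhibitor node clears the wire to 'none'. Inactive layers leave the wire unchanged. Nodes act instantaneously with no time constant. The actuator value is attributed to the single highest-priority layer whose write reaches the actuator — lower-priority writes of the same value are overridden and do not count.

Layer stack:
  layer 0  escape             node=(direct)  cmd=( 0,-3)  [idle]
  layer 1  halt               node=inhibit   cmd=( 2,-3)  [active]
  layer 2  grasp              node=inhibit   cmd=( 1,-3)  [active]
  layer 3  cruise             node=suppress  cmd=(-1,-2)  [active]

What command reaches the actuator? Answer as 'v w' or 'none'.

-1 -2

layer 0 (escape) idle — none
layer 1 (halt) active — inhibits: none
layer 2 (grasp) active — inhibits: none
layer 3 (cruise) active — suppresses: (-1, -2)
→ actuator (-1, -2)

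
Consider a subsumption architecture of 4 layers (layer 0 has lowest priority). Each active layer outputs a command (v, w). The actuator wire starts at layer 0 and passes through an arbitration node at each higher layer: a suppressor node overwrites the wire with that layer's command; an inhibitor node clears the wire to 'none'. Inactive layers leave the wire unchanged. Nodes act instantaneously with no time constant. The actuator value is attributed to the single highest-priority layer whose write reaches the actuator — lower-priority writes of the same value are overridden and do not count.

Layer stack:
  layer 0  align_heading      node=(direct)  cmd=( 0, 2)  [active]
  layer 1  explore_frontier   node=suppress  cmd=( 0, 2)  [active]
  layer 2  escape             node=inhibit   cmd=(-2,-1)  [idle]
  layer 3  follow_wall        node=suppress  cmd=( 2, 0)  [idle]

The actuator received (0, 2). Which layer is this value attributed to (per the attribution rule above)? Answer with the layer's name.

layer 0 (align_heading) active — direct: (0, 2)
layer 1 (explore_frontier) active — suppresses: (0, 2)
layer 2 (escape) idle — unchanged: (0, 2)
layer 3 (follow_wall) idle — unchanged: (0, 2)
→ actuator (0, 2)
last writer: layer 1 = explore_frontier

explore_frontier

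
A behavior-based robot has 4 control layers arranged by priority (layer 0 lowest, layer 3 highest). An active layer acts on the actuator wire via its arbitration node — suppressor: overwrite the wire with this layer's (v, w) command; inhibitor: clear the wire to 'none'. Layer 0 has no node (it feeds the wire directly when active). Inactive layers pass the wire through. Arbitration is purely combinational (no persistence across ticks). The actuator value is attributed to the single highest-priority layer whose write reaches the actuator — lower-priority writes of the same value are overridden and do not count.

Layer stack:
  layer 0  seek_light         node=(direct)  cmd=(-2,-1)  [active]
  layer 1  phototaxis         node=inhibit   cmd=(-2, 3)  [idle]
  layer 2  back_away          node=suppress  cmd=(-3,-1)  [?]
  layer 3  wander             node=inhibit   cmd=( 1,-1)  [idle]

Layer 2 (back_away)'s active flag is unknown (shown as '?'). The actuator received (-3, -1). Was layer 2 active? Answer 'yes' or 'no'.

yes

If layer 2 is active=yes:
  actuator would be (-3, -1)
If layer 2 is active=no:
  actuator would be (-2, -1)
Observed (-3, -1), so layer 2 was active.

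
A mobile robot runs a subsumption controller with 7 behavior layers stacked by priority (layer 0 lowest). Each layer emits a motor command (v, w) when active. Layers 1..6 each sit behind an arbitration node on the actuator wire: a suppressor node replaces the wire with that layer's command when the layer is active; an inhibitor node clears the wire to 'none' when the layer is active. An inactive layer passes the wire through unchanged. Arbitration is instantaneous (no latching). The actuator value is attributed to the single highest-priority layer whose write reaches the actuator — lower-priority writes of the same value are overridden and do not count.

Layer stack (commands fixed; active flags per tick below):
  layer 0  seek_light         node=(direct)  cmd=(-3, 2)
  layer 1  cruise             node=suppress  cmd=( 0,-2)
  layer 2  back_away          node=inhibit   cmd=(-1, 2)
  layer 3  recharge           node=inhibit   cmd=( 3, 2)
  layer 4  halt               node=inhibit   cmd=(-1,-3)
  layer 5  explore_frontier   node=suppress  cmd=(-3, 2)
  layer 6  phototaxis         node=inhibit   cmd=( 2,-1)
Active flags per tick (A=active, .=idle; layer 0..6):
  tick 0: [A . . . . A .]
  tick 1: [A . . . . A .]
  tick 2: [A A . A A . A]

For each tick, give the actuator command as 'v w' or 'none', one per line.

-3 2
-3 2
none

tick 0:
  [0] seek_light on; wire := (-3, 2)
  [1] cruise off; pass (-3, 2)
  [2] back_away off; pass (-3, 2)
  [3] recharge off; pass (-3, 2)
  [4] halt off; pass (-3, 2)
  [5] explore_frontier on (suppress); wire := (-3, 2)
  [6] phototaxis off; pass (-3, 2)
  output (-3, 2)
tick 1:
  [0] seek_light on; wire := (-3, 2)
  [1] cruise off; pass (-3, 2)
  [2] back_away off; pass (-3, 2)
  [3] recharge off; pass (-3, 2)
  [4] halt off; pass (-3, 2)
  [5] explore_frontier on (suppress); wire := (-3, 2)
  [6] phototaxis off; pass (-3, 2)
  output (-3, 2)
tick 2:
  [0] seek_light on; wire := (-3, 2)
  [1] cruise on (suppress); wire := (0, -2)
  [2] back_away off; pass (0, -2)
  [3] recharge on (inhibit); wire := none
  [4] halt on (inhibit); wire := none
  [5] explore_frontier off; pass none
  [6] phototaxis on (inhibit); wire := none
  output none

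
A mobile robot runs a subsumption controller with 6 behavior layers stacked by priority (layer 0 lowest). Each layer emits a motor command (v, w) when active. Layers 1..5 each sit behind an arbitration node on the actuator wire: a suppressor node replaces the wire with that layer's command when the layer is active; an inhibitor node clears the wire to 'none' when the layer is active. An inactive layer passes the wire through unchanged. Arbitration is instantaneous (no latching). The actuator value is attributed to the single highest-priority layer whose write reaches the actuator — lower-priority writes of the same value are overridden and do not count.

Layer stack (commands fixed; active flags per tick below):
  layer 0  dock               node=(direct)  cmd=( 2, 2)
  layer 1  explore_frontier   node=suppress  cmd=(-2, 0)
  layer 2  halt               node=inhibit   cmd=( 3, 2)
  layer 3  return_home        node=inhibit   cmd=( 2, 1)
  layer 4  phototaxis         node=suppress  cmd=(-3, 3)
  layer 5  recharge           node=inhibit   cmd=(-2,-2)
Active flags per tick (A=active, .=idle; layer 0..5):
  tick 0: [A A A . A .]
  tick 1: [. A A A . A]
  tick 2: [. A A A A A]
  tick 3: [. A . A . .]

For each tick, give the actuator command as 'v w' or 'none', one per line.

-3 3
none
none
none

tick 0:
  L0 dock: active, feeds wire = (2, 2)
  L1 explore_frontier: active, suppressor → wire = (-2, 0)
  L2 halt: active, inhibitor → wire = none
  L3 return_home: idle → wire stays none
  L4 phototaxis: active, suppressor → wire = (-3, 3)
  L5 recharge: idle → wire stays (-3, 3)
  actuator = (-3, 3)
tick 1:
  L0 dock: idle → wire = none
  L1 explore_frontier: active, suppressor → wire = (-2, 0)
  L2 halt: active, inhibitor → wire = none
  L3 return_home: active, inhibitor → wire = none
  L4 phototaxis: idle → wire stays none
  L5 recharge: active, inhibitor → wire = none
  actuator = none
tick 2:
  L0 dock: idle → wire = none
  L1 explore_frontier: active, suppressor → wire = (-2, 0)
  L2 halt: active, inhibitor → wire = none
  L3 return_home: active, inhibitor → wire = none
  L4 phototaxis: active, suppressor → wire = (-3, 3)
  L5 recharge: active, inhibitor → wire = none
  actuator = none
tick 3:
  L0 dock: idle → wire = none
  L1 explore_frontier: active, suppressor → wire = (-2, 0)
  L2 halt: idle → wire stays (-2, 0)
  L3 return_home: active, inhibitor → wire = none
  L4 phototaxis: idle → wire stays none
  L5 recharge: idle → wire stays none
  actuator = none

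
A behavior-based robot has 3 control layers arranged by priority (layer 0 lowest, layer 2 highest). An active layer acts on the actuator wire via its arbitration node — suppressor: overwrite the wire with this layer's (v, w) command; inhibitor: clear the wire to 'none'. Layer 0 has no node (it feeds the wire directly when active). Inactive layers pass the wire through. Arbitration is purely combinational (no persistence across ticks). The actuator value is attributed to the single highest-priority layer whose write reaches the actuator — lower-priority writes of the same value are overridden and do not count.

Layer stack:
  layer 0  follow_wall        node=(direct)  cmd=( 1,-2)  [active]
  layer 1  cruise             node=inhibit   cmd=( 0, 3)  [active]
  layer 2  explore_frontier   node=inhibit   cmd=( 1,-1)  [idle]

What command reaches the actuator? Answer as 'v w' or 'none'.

none

L0 follow_wall: active, feeds wire = (1, -2)
L1 cruise: active, inhibitor → wire = none
L2 explore_frontier: idle → wire stays none
actuator = none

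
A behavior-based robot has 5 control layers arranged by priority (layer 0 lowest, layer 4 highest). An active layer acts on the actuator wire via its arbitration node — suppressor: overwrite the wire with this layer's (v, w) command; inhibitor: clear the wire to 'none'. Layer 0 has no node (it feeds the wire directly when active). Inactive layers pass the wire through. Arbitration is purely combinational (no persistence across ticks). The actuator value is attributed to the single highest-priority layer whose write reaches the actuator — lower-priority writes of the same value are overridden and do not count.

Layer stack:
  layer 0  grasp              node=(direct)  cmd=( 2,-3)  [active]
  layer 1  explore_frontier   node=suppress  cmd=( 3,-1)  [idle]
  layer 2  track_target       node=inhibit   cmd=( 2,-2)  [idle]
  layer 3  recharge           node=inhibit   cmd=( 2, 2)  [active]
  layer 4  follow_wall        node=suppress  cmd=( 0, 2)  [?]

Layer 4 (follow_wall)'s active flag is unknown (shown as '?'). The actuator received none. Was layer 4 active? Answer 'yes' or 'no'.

no

If layer 4 is active=yes:
  actuator would be (0, 2)
If layer 4 is active=no:
  actuator would be none
Observed none, so layer 4 was idle.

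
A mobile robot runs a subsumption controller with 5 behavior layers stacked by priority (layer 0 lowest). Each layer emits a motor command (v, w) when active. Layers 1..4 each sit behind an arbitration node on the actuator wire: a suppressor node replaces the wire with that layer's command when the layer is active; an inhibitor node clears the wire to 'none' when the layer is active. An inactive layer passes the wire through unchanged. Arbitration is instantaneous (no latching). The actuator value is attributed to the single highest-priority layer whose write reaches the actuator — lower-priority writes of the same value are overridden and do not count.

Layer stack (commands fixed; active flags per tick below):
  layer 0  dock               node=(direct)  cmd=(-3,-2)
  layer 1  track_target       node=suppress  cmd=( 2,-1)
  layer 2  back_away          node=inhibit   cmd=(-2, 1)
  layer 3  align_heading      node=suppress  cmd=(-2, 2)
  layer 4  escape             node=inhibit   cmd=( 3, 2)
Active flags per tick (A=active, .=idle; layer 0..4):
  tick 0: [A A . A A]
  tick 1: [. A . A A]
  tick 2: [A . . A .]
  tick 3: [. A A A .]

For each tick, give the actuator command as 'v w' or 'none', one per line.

none
none
-2 2
-2 2

tick 0:
  layer 0 (dock) active — direct: (-3, -2)
  layer 1 (track_target) active — suppresses: (2, -1)
  layer 2 (back_away) idle — unchanged: (2, -1)
  layer 3 (align_heading) active — suppresses: (-2, 2)
  layer 4 (escape) active — inhibits: none
  → actuator none
tick 1:
  layer 0 (dock) idle — none
  layer 1 (track_target) active — suppresses: (2, -1)
  layer 2 (back_away) idle — unchanged: (2, -1)
  layer 3 (align_heading) active — suppresses: (-2, 2)
  layer 4 (escape) active — inhibits: none
  → actuator none
tick 2:
  layer 0 (dock) active — direct: (-3, -2)
  layer 1 (track_target) idle — unchanged: (-3, -2)
  layer 2 (back_away) idle — unchanged: (-3, -2)
  layer 3 (align_heading) active — suppresses: (-2, 2)
  layer 4 (escape) idle — unchanged: (-2, 2)
  → actuator (-2, 2)
tick 3:
  layer 0 (dock) idle — none
  layer 1 (track_target) active — suppresses: (2, -1)
  layer 2 (back_away) active — inhibits: none
  layer 3 (align_heading) active — suppresses: (-2, 2)
  layer 4 (escape) idle — unchanged: (-2, 2)
  → actuator (-2, 2)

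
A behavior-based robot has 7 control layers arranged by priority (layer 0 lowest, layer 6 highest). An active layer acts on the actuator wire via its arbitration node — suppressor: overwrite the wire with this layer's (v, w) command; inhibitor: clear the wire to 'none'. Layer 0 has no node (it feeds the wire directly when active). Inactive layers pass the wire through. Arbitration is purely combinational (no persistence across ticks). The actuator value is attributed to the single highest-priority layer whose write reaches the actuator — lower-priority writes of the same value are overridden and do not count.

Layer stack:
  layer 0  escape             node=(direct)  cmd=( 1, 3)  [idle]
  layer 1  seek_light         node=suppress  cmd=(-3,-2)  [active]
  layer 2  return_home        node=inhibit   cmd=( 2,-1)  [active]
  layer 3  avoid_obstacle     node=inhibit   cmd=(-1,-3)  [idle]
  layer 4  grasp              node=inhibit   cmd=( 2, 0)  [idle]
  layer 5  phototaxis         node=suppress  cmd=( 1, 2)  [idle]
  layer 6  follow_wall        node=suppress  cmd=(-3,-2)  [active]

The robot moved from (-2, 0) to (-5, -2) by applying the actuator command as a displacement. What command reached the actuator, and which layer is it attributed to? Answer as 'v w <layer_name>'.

-3 -2 follow_wall

displacement = (-5, -2) − (-2, 0) = (-3, -2)
L0 escape: idle → wire = none
L1 seek_light: active, suppressor → wire = (-3, -2)
L2 return_home: active, inhibitor → wire = none
L3 avoid_obstacle: idle → wire stays none
L4 grasp: idle → wire stays none
L5 phototaxis: idle → wire stays none
L6 follow_wall: active, suppressor → wire = (-3, -2)
actuator = (-3, -2) — from layer 6 (follow_wall)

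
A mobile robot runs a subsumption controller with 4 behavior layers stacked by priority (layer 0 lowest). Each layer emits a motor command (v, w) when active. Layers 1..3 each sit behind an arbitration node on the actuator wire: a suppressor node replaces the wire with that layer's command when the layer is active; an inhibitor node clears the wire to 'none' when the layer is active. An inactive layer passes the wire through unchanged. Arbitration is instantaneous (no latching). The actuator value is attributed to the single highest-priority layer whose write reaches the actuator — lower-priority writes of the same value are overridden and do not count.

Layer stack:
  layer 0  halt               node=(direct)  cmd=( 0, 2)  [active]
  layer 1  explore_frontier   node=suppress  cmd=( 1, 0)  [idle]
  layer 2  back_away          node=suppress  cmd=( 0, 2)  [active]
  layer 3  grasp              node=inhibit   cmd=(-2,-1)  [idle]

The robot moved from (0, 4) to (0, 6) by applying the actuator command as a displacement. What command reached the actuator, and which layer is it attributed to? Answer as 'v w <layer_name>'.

0 2 back_away

displacement = (0, 6) − (0, 4) = (0, 2)
layer 0 (halt) active — direct: (0, 2)
layer 1 (explore_frontier) idle — unchanged: (0, 2)
layer 2 (back_away) active — suppresses: (0, 2)
layer 3 (grasp) idle — unchanged: (0, 2)
→ actuator (0, 2) — from layer 2 (back_away)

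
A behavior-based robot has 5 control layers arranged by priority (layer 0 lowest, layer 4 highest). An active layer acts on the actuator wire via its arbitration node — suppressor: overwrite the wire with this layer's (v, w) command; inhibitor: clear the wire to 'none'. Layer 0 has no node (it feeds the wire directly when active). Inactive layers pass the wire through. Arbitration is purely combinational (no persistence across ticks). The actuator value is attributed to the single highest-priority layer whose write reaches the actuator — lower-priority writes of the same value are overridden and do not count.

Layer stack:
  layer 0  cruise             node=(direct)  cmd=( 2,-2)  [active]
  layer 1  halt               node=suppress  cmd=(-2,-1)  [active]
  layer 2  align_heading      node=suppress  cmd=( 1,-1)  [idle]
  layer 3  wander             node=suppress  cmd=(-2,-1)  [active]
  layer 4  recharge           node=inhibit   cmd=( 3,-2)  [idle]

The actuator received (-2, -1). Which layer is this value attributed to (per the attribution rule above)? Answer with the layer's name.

layer 0 (cruise) active — direct: (2, -2)
layer 1 (halt) active — suppresses: (-2, -1)
layer 2 (align_heading) idle — unchanged: (-2, -1)
layer 3 (wander) active — suppresses: (-2, -1)
layer 4 (recharge) idle — unchanged: (-2, -1)
→ actuator (-2, -1)
last writer: layer 3 = wander

wander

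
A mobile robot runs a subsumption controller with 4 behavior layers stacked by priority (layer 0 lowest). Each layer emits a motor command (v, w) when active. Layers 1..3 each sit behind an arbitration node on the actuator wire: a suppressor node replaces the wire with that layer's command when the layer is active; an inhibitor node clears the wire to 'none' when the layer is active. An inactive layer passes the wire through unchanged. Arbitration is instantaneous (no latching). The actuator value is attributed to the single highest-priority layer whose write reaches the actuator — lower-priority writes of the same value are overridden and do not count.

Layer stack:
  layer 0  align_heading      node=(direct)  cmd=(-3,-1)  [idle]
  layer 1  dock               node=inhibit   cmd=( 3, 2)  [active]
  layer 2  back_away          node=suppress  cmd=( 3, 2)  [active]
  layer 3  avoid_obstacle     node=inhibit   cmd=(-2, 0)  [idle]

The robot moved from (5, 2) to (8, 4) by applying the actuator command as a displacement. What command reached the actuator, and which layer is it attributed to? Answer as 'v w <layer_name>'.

displacement = (8, 4) − (5, 2) = (3, 2)
[0] align_heading off; wire := none
[1] dock on (inhibit); wire := none
[2] back_away on (suppress); wire := (3, 2)
[3] avoid_obstacle off; pass (3, 2)
output (3, 2) — from layer 2 (back_away)

3 2 back_away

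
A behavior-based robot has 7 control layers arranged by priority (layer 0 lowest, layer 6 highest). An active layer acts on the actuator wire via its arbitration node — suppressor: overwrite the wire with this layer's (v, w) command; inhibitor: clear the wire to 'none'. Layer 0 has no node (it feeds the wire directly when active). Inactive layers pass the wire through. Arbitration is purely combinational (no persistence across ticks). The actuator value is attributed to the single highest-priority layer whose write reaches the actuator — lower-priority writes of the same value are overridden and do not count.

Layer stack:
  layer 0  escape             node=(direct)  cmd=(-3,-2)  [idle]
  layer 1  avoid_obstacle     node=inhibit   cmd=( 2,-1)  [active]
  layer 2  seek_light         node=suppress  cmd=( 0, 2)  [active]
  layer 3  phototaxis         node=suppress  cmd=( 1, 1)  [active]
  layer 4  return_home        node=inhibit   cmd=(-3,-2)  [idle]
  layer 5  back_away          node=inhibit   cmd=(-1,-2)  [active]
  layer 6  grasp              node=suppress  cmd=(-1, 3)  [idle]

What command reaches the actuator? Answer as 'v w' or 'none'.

none

L0 escape: idle → wire = none
L1 avoid_obstacle: active, inhibitor → wire = none
L2 seek_light: active, suppressor → wire = (0, 2)
L3 phototaxis: active, suppressor → wire = (1, 1)
L4 return_home: idle → wire stays (1, 1)
L5 back_away: active, inhibitor → wire = none
L6 grasp: idle → wire stays none
actuator = none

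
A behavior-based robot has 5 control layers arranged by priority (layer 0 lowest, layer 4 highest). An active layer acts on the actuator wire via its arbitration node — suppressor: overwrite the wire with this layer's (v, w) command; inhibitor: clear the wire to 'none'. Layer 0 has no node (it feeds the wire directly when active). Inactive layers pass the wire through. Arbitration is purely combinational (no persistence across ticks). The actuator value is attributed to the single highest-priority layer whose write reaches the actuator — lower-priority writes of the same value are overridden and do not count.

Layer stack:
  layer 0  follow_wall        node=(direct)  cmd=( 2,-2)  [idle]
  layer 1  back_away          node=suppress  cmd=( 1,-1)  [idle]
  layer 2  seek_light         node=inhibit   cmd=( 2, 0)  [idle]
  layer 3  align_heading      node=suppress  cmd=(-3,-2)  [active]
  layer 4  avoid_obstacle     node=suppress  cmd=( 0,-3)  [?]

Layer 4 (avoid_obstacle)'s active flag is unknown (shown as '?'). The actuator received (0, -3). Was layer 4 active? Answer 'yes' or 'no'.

If layer 4 is active=yes:
  actuator would be (0, -3)
If layer 4 is active=no:
  actuator would be (-3, -2)
Observed (0, -3), so layer 4 was active.

yes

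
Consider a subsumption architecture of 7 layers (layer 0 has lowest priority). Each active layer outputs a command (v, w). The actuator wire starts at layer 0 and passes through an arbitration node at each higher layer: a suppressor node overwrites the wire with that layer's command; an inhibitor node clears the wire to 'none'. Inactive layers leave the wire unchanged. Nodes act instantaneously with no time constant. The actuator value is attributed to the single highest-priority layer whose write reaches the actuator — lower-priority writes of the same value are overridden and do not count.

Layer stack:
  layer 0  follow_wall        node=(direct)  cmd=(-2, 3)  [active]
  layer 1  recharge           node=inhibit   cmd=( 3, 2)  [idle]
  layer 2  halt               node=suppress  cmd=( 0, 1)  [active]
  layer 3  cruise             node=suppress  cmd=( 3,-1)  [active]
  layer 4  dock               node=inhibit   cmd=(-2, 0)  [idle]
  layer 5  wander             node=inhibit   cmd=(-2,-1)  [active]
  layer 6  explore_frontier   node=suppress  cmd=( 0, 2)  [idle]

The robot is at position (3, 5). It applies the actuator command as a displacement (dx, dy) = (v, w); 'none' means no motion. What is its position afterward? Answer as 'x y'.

3 5

L0 follow_wall: active, feeds wire = (-2, 3)
L1 recharge: idle → wire stays (-2, 3)
L2 halt: active, suppressor → wire = (0, 1)
L3 cruise: active, suppressor → wire = (3, -1)
L4 dock: idle → wire stays (3, -1)
L5 wander: active, inhibitor → wire = none
L6 explore_frontier: idle → wire stays none
actuator = none
position: (3, 5) + none = (3, 5)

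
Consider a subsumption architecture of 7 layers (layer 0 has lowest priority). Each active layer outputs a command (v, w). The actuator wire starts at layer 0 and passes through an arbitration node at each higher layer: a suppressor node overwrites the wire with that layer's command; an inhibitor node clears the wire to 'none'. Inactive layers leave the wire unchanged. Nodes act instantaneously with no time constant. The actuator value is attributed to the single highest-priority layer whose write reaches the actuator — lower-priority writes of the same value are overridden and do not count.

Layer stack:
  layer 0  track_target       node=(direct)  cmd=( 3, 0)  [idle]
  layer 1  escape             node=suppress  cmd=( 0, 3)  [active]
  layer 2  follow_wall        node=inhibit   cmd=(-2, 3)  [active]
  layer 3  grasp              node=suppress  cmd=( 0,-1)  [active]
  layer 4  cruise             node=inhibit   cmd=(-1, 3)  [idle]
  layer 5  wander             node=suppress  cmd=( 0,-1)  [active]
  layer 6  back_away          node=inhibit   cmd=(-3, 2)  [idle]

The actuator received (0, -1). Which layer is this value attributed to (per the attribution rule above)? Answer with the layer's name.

wander

[0] track_target off; wire := none
[1] escape on (suppress); wire := (0, 3)
[2] follow_wall on (inhibit); wire := none
[3] grasp on (suppress); wire := (0, -1)
[4] cruise off; pass (0, -1)
[5] wander on (suppress); wire := (0, -1)
[6] back_away off; pass (0, -1)
output (0, -1)
last writer: layer 5 = wander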